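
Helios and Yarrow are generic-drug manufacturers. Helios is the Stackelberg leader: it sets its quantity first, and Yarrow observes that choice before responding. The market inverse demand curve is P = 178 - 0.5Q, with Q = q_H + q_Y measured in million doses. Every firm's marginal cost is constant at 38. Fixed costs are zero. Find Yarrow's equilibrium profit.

2450

The follower Yarrow best-responds to any q_H: π_Y = (178 - 0.5Q)q_Y - 38q_Y.
∂π_Y/∂q_Y = 140 - (1/2)q_H - q_Y = 0 gives the reaction function q_Y = (140 - (1/2)q_H).
The leader anticipates this reaction. Substituting into P = 178 - 0.5Q gives P = 108 - (1/4)q_H, so π_H = (108 - (1/4)q_H)q_H - 38q_H.
Leader FOC: 70 - (1/2)q_H = 0, so q_H = 140.
Then q_Y = (140 - (1/2)·140) = 70.
Price P = 178 - (1/2)·210 = 73.
Yarrow's profit: (73 - 38)·70 = 2450.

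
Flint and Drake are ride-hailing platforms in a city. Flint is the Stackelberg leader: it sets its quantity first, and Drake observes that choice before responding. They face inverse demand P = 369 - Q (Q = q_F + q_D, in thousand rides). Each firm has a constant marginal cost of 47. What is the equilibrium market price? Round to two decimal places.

The follower Drake best-responds to any q_F: π_D = (369 - Q)q_D - 47q_D.
Setting the follower's marginal profit to zero, 322 - q_F - 2q_D = 0, i.e. q_D = (322 - q_F)/2.
The leader anticipates this reaction. Substituting into P = 369 - Q gives P = 208 - (1/2)q_F, so π_F = (208 - (1/2)q_F)q_F - 47q_F.
Leader FOC: 161 - q_F = 0, so q_F = 161.
Then q_D = (322 - 161)/2 = 161/2.
Total output Q = 483/2, so price P = 369 - 483/2 = 255/2.

127.50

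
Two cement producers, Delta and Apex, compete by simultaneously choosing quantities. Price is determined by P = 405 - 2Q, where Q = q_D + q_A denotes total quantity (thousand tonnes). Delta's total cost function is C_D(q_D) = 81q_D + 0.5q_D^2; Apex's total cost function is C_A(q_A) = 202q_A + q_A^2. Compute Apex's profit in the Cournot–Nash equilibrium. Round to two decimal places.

597.73

Delta's profit: π_D = (405 - 2Q)q_D - (81q_D + (1/2)q_D²). Setting ∂π_D/∂q_D = 0: 324 - 5q_D - 2(q_A) = 0.
Apex's first-order condition: 203 - 6q_A - 2(q_D) = 0.
Rearranging gives the reaction functions q_D = (324 - 2q_A)/5 and q_A = (203 - 2q_D)/6.
Solving the pair: q_D = 769/13, q_A = 367/26.
Price P = 405 - 2·(1905/26) = 258.4615.
Apex's profit: 258.4615·(367/26) - 202·(367/26) - (367/26)² = 597.7322.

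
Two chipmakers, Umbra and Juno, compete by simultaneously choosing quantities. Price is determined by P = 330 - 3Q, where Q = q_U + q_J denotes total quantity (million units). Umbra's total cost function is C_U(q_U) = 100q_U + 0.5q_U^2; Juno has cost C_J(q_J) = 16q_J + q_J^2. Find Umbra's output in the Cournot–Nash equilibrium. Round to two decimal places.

19.11

Umbra's profit: π_U = (330 - 3Q)q_U - (100q_U + (1/2)q_U²). Setting ∂π_U/∂q_U = 0: 230 - 7q_U - 3(q_J) = 0.
Juno's profit: π_J = (330 - 3Q)q_J - (16q_J + q_J²). Setting ∂π_J/∂q_J = 0: 314 - 8q_J - 3(q_U) = 0.
So q_U = (230 - 3q_J)/7 and q_J = (314 - 3q_U)/8.
Solving the pair: q_U = 898/47, q_J = 1508/47.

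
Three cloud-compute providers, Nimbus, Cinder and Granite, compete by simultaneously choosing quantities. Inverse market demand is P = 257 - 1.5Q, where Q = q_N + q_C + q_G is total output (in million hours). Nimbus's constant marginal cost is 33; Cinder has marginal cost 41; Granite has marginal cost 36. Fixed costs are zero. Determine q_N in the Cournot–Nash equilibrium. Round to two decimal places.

Nimbus's profit: π_N = (257 - 1.5Q)q_N - (33q_N). Setting ∂π_N/∂q_N = 0: 224 - 3q_N - (3/2)(q_C + q_G) = 0.
Cinder's profit: π_C = (257 - 1.5Q)q_C - (41q_C). Setting ∂π_C/∂q_C = 0: 216 - 3q_C - (3/2)(q_N + q_G) = 0.
Granite's first-order condition: 221 - 3q_G - (3/2)(q_N + q_C) = 0.
Adding the 3 first-order conditions: 661 − 6Q = 0, so Q = 661/6.
Back-substituting: q_N = (224 − 661/4)/(3/2) = 235/6, q_C = (216 − 661/4)/(3/2) = 203/6, q_G = (221 − 661/4)/(3/2) = 223/6.

39.17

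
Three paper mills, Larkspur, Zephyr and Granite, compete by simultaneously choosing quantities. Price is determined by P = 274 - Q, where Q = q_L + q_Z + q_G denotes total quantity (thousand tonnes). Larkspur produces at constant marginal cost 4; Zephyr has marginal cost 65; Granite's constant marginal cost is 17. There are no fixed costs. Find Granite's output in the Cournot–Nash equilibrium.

73

Larkspur's profit: π_L = (274 - Q)q_L - (4q_L). Setting ∂π_L/∂q_L = 0: 270 - 2q_L - (q_Z + q_G) = 0.
Zephyr's profit: π_Z = (274 - Q)q_Z - (65q_Z). Setting ∂π_Z/∂q_Z = 0: 209 - 2q_Z - (q_L + q_G) = 0.
Granite's profit: π_G = (274 - Q)q_G - (17q_G). Setting ∂π_G/∂q_G = 0: 257 - 2q_G - (q_L + q_Z) = 0.
Adding the 3 conditions: 736 − 2Q − 2Q = 0, i.e. Q = 184.
Back-substituting: q_L = (270 − 184) = 86, q_Z = (209 − 184) = 25, q_G = (257 − 184) = 73.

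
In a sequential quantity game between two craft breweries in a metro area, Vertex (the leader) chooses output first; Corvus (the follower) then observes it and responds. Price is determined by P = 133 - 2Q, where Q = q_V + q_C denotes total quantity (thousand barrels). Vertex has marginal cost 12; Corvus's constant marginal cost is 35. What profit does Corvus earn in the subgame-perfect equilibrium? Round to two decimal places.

The follower Corvus best-responds to any q_V: π_C = (133 - 2Q)q_C - 35q_C.
∂π_C/∂q_C = 98 - 2q_V - 4q_C = 0 gives the reaction function q_C = (98 - 2q_V)/4.
Vertex substitutes q_C(q_V) into its own profit: π_V = q_V(133 - 2q_V - (98 - 2q_V)/2) - 12q_V = (84 - q_V)q_V - 12q_V.
Maximising: ∂π_V/∂q_V = 72 - 2q_V = 0, giving q_V = 36.
Then q_C = (98 - 2·36)/4 = 13/2.
Price P = 133 - 2·(85/2) = 48.
Corvus's profit: (48 - 35)·(13/2) = 169/2.

84.50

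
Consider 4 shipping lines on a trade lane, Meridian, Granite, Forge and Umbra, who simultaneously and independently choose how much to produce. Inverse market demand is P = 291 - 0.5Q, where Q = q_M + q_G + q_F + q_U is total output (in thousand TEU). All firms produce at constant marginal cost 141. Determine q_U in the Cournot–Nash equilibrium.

Each firm earns π_i = (291 - 0.5Q)q_i - 141q_i.
Setting ∂π_i/∂q_i = 0 with rivals' quantities fixed: 150 - q_i - (1/2)·Σ_{j≠i} q_j = 0.
By symmetry each firm produces the same amount; substituting Σ_{j≠i} q_j = 3q_i yields q_i = 150/(5/2) = 60.

60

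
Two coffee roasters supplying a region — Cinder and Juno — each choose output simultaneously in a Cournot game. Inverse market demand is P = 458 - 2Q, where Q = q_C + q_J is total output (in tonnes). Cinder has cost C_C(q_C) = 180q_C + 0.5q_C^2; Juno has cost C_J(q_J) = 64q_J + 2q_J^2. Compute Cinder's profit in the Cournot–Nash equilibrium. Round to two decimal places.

Cinder's profit: π_C = (458 - 2Q)q_C - (180q_C + (1/2)q_C²). Setting ∂π_C/∂q_C = 0: 278 - 5q_C - 2(q_J) = 0.
Juno's first-order condition: 394 - 8q_J - 2(q_C) = 0.
Rearranging gives the reaction functions q_C = (278 - 2q_J)/5 and q_J = (394 - 2q_C)/8.
Solving the pair: q_C = 359/9, q_J = 707/18.
Price P = 458 - 2·(475/6) = 899/3.
Cinder's profit: (899/3)·(359/9) - 180·(359/9) - (1/2)(359/9)² = 3977.8086.

3977.81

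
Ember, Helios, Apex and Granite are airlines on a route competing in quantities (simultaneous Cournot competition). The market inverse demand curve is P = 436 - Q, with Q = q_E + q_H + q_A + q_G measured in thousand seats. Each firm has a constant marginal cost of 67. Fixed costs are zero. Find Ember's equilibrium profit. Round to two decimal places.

A representative firm's profit is π_i = q_i(436 - Q) - 67q_i.
Setting ∂π_i/∂q_i = 0 with rivals' quantities fixed: 369 - 2q_i - Σ_{j≠i} q_j = 0.
By symmetry each firm produces the same amount; substituting Σ_{j≠i} q_j = 3q_i yields q_i = 369/5.
Price P = 436 - 1476/5 = 704/5.
Ember's profit: (704/5 - 67)·(369/5) = 5446.4400.

5446.44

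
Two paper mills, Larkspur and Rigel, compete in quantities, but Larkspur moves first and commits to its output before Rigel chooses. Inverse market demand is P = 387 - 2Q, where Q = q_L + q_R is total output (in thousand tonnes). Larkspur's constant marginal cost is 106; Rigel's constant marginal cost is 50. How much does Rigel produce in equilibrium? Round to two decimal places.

The follower Rigel best-responds to any q_L: π_R = (387 - 2Q)q_R - 50q_R.
∂π_R/∂q_R = 337 - 2q_L - 4q_R = 0 gives the reaction function q_R = (337 - 2q_L)/4.
The leader anticipates this reaction. Substituting into P = 387 - 2Q gives P = 437/2 - q_L, so π_L = (437/2 - q_L)q_L - 106q_L.
The leader's first-order condition 225/2 - 2q_L = 0 yields q_L = 225/4.
Then q_R = (337 - 2·(225/4))/4 = 449/8.

56.13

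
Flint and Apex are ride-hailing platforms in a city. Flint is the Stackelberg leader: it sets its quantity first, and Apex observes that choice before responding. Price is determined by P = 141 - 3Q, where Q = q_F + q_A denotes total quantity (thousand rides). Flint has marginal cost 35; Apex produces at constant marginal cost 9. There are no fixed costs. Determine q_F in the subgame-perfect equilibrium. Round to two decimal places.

13.33

The follower Apex best-responds to any q_F: π_A = (141 - 3Q)q_A - 9q_A.
Follower FOC: 132 - 3q_F - 6q_A = 0, so q_A(q_F) = (132 - 3q_F)/6.
The leader anticipates this reaction. Substituting into P = 141 - 3Q gives P = 75 - (3/2)q_F, so π_F = (75 - (3/2)q_F)q_F - 35q_F.
The leader's first-order condition 40 - 3q_F = 0 yields q_F = 40/3.
Then q_A = (132 - 3·(40/3))/6 = 46/3.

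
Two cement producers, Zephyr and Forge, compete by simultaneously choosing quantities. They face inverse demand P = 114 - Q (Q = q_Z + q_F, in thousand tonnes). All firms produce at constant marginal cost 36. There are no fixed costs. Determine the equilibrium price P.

62

A representative firm's profit is π_i = q_i(114 - Q) - 36q_i.
Setting ∂π_i/∂q_i = 0 with rivals' quantities fixed: 78 - 2q_i - q_j = 0.
With identical firms every q_j equals q_i, so q_j = q_i and 78 = 3q_i, giving q_i = 26.
Total output Q = 52, so price P = 114 - 52 = 62.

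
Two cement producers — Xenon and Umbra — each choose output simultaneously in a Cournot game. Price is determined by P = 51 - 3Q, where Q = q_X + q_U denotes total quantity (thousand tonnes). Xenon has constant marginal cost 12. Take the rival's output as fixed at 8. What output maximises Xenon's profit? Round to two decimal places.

With the rival's output fixed at 8, Xenon's profit is π_X = (51 - 3·8 - 3q_X)q_X - (12q_X) = (27 - 3q_X)q_X - (12q_X).
∂π_X/∂q_X = 15 - 6q_X = 0, so q_X = 5/2.

2.50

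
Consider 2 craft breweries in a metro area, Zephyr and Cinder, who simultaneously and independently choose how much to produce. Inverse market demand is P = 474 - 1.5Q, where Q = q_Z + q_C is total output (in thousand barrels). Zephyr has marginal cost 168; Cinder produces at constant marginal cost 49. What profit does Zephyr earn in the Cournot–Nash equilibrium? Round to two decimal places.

Zephyr's profit: π_Z = (474 - 1.5Q)q_Z - (168q_Z). Setting ∂π_Z/∂q_Z = 0: 306 - 3q_Z - (3/2)(q_C) = 0.
Cinder's first-order condition: 425 - 3q_C - (3/2)(q_Z) = 0.
Best responses: q_Z = (306 - (3/2)q_C)/3, q_C = (425 - (3/2)q_Z)/3.
Solving the pair: q_Z = 374/9, q_C = 1088/9.
Price P = 474 - (3/2)·(1462/9) = 691/3.
Zephyr's profit: (691/3 - 168)·(374/9) = 2590.2963.

2590.30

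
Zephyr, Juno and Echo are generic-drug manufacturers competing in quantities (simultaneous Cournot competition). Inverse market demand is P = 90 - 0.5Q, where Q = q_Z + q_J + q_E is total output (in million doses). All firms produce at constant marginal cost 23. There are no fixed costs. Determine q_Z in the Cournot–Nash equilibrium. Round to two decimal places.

Each firm earns π_i = (90 - 0.5Q)q_i - 23q_i.
First-order condition (treating rivals' output as given): 67 - q_i - (1/2)·Σ_{j≠i} q_j = 0.
By symmetry each firm produces the same amount; substituting Σ_{j≠i} q_j = 2q_i yields q_i = 67/2.

33.50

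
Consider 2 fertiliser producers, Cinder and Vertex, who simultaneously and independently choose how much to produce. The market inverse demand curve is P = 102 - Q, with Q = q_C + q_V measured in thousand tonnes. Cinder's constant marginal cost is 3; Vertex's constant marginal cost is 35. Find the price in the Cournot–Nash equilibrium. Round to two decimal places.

Cinder's profit: π_C = (102 - Q)q_C - (3q_C). Setting ∂π_C/∂q_C = 0: 99 - 2q_C - (q_V) = 0.
Vertex's profit: π_V = (102 - Q)q_V - (35q_V). Setting ∂π_V/∂q_V = 0: 67 - 2q_V - (q_C) = 0.
So q_C = (99 - q_V)/2 and q_V = (67 - q_C)/2.
Substituting one into the other gives q_C = 131/3 and q_V = 35/3.
Total output Q = 166/3, so price P = 102 - 166/3 = 140/3.

46.67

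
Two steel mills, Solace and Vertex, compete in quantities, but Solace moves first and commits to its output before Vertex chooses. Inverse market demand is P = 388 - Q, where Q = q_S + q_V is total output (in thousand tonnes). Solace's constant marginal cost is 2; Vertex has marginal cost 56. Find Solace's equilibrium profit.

Solve by backward induction. Given q_S, the follower Vertex maximises π_V = (388 - q_S - q_V)q_V - 56q_V.
Follower FOC: 332 - q_S - 2q_V = 0, so q_V(q_S) = (332 - q_S)/2.
Solace substitutes q_V(q_S) into its own profit: π_S = q_S(388 - q_S - (332 - q_S)/2) - 2q_S = (222 - (1/2)q_S)q_S - 2q_S.
The leader's first-order condition 220 - q_S = 0 yields q_S = 220.
Then q_V = (332 - 220)/2 = 56.
Price P = 388 - 276 = 112.
Solace's profit: (112 - 2)·220 = 24200.

24200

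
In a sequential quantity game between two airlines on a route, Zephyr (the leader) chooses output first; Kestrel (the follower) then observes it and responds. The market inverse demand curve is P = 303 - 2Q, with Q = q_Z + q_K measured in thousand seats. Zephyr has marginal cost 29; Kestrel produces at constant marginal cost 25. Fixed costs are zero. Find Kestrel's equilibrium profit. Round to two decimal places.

The follower Kestrel best-responds to any q_Z: π_K = (303 - 2Q)q_K - 25q_K.
Follower FOC: 278 - 2q_Z - 4q_K = 0, so q_K(q_Z) = (278 - 2q_Z)/4.
The leader anticipates this reaction. Substituting into P = 303 - 2Q gives P = 164 - q_Z, so π_Z = (164 - q_Z)q_Z - 29q_Z.
Leader FOC: 135 - 2q_Z = 0, so q_Z = 135/2.
Then q_K = (278 - 2·(135/2))/4 = 143/4.
Price P = 303 - 2·(413/4) = 193/2.
Kestrel's profit: (193/2 - 25)·(143/4) = 2556.1250.

2556.13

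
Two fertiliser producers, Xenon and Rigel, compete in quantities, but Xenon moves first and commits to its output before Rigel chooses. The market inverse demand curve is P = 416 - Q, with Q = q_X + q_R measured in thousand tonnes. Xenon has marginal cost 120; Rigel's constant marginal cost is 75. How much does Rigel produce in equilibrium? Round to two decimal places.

Solve by backward induction. Given q_X, the follower Rigel maximises π_R = (416 - q_X - q_R)q_R - 75q_R.
Setting the follower's marginal profit to zero, 341 - q_X - 2q_R = 0, i.e. q_R = (341 - q_X)/2.
Xenon substitutes q_R(q_X) into its own profit: π_X = q_X(416 - q_X - (341 - q_X)/2) - 120q_X = (491/2 - (1/2)q_X)q_X - 120q_X.
Maximising: ∂π_X/∂q_X = 251/2 - q_X = 0, giving q_X = 251/2.
Then q_R = (341 - 251/2)/2 = 431/4.

107.75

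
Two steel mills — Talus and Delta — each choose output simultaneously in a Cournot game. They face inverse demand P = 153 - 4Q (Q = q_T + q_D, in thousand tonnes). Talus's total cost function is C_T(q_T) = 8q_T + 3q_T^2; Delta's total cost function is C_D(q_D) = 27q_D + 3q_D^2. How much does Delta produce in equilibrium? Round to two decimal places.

6.58

Talus's profit: π_T = (153 - 4Q)q_T - (8q_T + 3q_T²). Setting ∂π_T/∂q_T = 0: 145 - 14q_T - 4(q_D) = 0.
Delta's profit: π_D = (153 - 4Q)q_D - (27q_D + 3q_D²). Setting ∂π_D/∂q_D = 0: 126 - 14q_D - 4(q_T) = 0.
Rearranging gives the reaction functions q_T = (145 - 4q_D)/14 and q_D = (126 - 4q_T)/14.
Solving the pair: q_T = 763/90, q_D = 296/45.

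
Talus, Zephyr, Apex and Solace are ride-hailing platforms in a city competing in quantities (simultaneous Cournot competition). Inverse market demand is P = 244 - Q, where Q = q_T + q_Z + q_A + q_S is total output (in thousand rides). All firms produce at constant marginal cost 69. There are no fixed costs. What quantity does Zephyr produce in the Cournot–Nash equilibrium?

A representative firm's profit is π_i = q_i(244 - Q) - 69q_i.
Setting ∂π_i/∂q_i = 0 with rivals' quantities fixed: 175 - 2q_i - Σ_{j≠i} q_j = 0.
By symmetry each firm produces the same amount; substituting Σ_{j≠i} q_j = 3q_i yields q_i = 175/5 = 35.

35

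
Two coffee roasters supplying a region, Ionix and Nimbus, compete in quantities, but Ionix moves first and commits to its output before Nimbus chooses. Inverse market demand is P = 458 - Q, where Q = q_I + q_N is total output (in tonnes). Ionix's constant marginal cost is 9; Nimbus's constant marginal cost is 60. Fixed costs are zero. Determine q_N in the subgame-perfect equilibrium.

Solve by backward induction. Given q_I, the follower Nimbus maximises π_N = (458 - q_I - q_N)q_N - 60q_N.
Follower FOC: 398 - q_I - 2q_N = 0, so q_N(q_I) = (398 - q_I)/2.
The leader anticipates this reaction. Substituting into P = 458 - Q gives P = 259 - (1/2)q_I, so π_I = (259 - (1/2)q_I)q_I - 9q_I.
The leader's first-order condition 250 - q_I = 0 yields q_I = 250.
Then q_N = (398 - 250)/2 = 74.

74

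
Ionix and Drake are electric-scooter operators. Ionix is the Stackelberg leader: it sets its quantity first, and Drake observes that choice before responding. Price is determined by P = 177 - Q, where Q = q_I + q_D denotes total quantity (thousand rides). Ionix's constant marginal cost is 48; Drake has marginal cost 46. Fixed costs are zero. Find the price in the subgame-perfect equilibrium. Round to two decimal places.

79.75

The follower Drake best-responds to any q_I: π_D = (177 - Q)q_D - 46q_D.
∂π_D/∂q_D = 131 - q_I - 2q_D = 0 gives the reaction function q_D = (131 - q_I)/2.
Ionix substitutes q_D(q_I) into its own profit: π_I = q_I(177 - q_I - (131 - q_I)/2) - 48q_I = (223/2 - (1/2)q_I)q_I - 48q_I.
Maximising: ∂π_I/∂q_I = 127/2 - q_I = 0, giving q_I = 127/2.
Then q_D = (131 - 127/2)/2 = 135/4.
Total output Q = 389/4, so price P = 177 - 389/4 = 319/4.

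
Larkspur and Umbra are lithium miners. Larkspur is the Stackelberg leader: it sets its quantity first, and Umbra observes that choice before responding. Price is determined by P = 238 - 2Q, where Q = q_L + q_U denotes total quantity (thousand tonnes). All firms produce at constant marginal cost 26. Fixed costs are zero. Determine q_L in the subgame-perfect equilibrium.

53

The follower Umbra best-responds to any q_L: π_U = (238 - 2Q)q_U - 26q_U.
Follower FOC: 212 - 2q_L - 4q_U = 0, so q_U(q_L) = (212 - 2q_L)/4.
The leader anticipates this reaction. Substituting into P = 238 - 2Q gives P = 132 - q_L, so π_L = (132 - q_L)q_L - 26q_L.
The leader's first-order condition 106 - 2q_L = 0 yields q_L = 53.
Then q_U = (212 - 2·53)/4 = 53/2.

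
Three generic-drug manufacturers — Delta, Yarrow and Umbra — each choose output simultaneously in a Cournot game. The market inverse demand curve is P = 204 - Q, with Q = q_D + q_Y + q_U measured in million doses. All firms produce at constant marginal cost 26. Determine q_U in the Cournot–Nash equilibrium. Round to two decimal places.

44.50

A representative firm's profit is π_i = q_i(204 - Q) - 26q_i.
First-order condition (treating rivals' output as given): 178 - 2q_i - Σ_{j≠i} q_j = 0.
By symmetry each firm produces the same amount; substituting Σ_{j≠i} q_j = 2q_i yields q_i = 178/4 = 89/2.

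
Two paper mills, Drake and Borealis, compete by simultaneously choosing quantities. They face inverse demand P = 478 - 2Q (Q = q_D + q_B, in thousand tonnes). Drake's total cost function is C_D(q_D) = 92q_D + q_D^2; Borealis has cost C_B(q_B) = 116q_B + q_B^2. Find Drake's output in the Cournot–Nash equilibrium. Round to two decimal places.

49.75

Drake's profit: π_D = (478 - 2Q)q_D - (92q_D + q_D²). Setting ∂π_D/∂q_D = 0: 386 - 6q_D - 2(q_B) = 0.
Borealis's profit: π_B = (478 - 2Q)q_B - (116q_B + q_B²). Setting ∂π_B/∂q_B = 0: 362 - 6q_B - 2(q_D) = 0.
Rearranging gives the reaction functions q_D = (386 - 2q_B)/6 and q_B = (362 - 2q_D)/6.
Solving the pair: q_D = 199/4, q_B = 175/4.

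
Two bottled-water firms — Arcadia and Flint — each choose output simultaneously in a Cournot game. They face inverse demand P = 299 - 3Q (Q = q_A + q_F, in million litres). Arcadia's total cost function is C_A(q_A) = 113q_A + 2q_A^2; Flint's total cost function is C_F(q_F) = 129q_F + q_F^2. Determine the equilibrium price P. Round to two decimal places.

Arcadia's profit: π_A = (299 - 3Q)q_A - (113q_A + 2q_A²). Setting ∂π_A/∂q_A = 0: 186 - 10q_A - 3(q_F) = 0.
Flint's profit: π_F = (299 - 3Q)q_F - (129q_F + q_F²). Setting ∂π_F/∂q_F = 0: 170 - 8q_F - 3(q_A) = 0.
Rearranging gives the reaction functions q_A = (186 - 3q_F)/10 and q_F = (170 - 3q_A)/8.
Solving the pair: q_A = 978/71, q_F = 1142/71.
Total output Q = 29.8592, so price P = 299 - 3·29.8592 = 209.4225.

209.42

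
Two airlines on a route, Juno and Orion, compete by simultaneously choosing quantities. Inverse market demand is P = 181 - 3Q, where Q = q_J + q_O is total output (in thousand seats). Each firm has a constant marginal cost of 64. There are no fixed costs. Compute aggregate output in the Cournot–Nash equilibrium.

26

A representative firm's profit is π_i = q_i(181 - 3Q) - 64q_i.
Setting ∂π_i/∂q_i = 0 with rivals' quantities fixed: 117 - 6q_i - 3q_j = 0.
By symmetry each firm produces the same amount; substituting q_j = q_i yields q_i = 117/9 = 13.
Total output Q = 13 + 13 = 26.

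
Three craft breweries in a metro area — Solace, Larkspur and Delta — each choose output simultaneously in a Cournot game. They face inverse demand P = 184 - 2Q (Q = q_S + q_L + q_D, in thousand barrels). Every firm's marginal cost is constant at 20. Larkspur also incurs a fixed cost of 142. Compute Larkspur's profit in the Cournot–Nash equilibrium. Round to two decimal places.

698.50

A representative firm's profit is π_i = q_i(184 - 2Q) - 20q_i.
Setting ∂π_i/∂q_i = 0 with rivals' quantities fixed: 164 - 4q_i - 2·Σ_{j≠i} q_j = 0.
By symmetry each firm produces the same amount; substituting Σ_{j≠i} q_j = 2q_i yields q_i = 164/8 = 41/2.
Price P = 184 - 2·(123/2) = 61.
Larkspur's profit: (61 - 20)·(41/2) - 142 = 1397/2.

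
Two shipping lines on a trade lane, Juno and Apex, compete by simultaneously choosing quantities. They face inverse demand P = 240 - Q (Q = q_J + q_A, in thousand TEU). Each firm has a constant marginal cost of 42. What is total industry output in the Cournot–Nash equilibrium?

A representative firm's profit is π_i = q_i(240 - Q) - 42q_i.
First-order condition (treating rivals' output as given): 198 - 2q_i - q_j = 0.
With identical firms every q_j equals q_i, so q_j = q_i and 198 = 3q_i, giving q_i = 66.
Total output Q = 66 + 66 = 132.

132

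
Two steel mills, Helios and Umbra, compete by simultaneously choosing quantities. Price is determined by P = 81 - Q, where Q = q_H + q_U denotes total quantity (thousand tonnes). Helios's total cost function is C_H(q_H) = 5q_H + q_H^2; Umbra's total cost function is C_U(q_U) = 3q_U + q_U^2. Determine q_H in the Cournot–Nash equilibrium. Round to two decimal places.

15.07

Helios's profit: π_H = (81 - Q)q_H - (5q_H + q_H²). Setting ∂π_H/∂q_H = 0: 76 - 4q_H - (q_U) = 0.
Umbra's profit: π_U = (81 - Q)q_U - (3q_U + q_U²). Setting ∂π_U/∂q_U = 0: 78 - 4q_U - (q_H) = 0.
So q_H = (76 - q_U)/4 and q_U = (78 - q_H)/4.
Solving the pair: q_H = 226/15, q_U = 236/15.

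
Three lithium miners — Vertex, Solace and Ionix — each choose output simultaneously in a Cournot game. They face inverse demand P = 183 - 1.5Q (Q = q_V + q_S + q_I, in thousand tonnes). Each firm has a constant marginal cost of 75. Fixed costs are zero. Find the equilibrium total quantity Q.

A representative firm's profit is π_i = q_i(183 - 1.5Q) - 75q_i.
Setting ∂π_i/∂q_i = 0 with rivals' quantities fixed: 108 - 3q_i - (3/2)·Σ_{j≠i} q_j = 0.
With identical firms every q_j equals q_i, so Σ_{j≠i} q_j = 2q_i and 108 = 6q_i, giving q_i = 18.
Total output Q = 18 + 18 + 18 = 54.

54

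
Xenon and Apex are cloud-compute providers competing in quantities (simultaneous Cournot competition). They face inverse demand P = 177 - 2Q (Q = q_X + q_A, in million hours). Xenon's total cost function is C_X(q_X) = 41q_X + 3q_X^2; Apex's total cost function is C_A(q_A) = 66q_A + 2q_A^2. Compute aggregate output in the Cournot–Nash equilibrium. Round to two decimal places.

Xenon's profit: π_X = (177 - 2Q)q_X - (41q_X + 3q_X²). Setting ∂π_X/∂q_X = 0: 136 - 10q_X - 2(q_A) = 0.
Apex's first-order condition: 111 - 8q_A - 2(q_X) = 0.
So q_X = (136 - 2q_A)/10 and q_A = (111 - 2q_X)/8.
Substituting one into the other gives q_X = 433/38 and q_A = 419/38.
Total output Q = 433/38 + 419/38 = 426/19.

22.42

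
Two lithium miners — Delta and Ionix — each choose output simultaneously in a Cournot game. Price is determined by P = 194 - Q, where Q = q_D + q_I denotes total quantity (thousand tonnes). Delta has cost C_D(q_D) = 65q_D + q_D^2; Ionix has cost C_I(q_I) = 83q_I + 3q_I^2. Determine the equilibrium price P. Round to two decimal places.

Delta's profit: π_D = (194 - Q)q_D - (65q_D + q_D²). Setting ∂π_D/∂q_D = 0: 129 - 4q_D - (q_I) = 0.
Ionix's profit: π_I = (194 - Q)q_I - (83q_I + 3q_I²). Setting ∂π_I/∂q_I = 0: 111 - 8q_I - (q_D) = 0.
Rearranging gives the reaction functions q_D = (129 - q_I)/4 and q_I = (111 - q_D)/8.
Solving the pair: q_D = 921/31, q_I = 315/31.
Total output Q = 1236/31, so price P = 194 - 1236/31 = 154.1290.

154.13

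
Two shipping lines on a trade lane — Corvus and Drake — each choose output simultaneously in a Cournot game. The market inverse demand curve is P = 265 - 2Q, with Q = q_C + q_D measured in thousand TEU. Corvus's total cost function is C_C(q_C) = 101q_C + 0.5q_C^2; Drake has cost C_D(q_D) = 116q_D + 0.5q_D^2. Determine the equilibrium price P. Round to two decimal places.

Corvus's profit: π_C = (265 - 2Q)q_C - (101q_C + (1/2)q_C²). Setting ∂π_C/∂q_C = 0: 164 - 5q_C - 2(q_D) = 0.
Drake's profit: π_D = (265 - 2Q)q_D - (116q_D + (1/2)q_D²). Setting ∂π_D/∂q_D = 0: 149 - 5q_D - 2(q_C) = 0.
Rearranging gives the reaction functions q_C = (164 - 2q_D)/5 and q_D = (149 - 2q_C)/5.
Solving the pair: q_C = 174/7, q_D = 139/7.
Total output Q = 313/7, so price P = 265 - 2·(313/7) = 1229/7.

175.57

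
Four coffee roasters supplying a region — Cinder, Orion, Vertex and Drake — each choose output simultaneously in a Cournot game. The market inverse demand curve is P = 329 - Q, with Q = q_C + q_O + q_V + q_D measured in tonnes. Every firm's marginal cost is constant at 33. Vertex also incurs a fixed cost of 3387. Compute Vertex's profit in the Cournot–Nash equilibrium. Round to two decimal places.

Each firm earns π_i = (329 - Q)q_i - 33q_i.
Setting ∂π_i/∂q_i = 0 with rivals' quantities fixed: 296 - 2q_i - Σ_{j≠i} q_j = 0.
With identical firms every q_j equals q_i, so Σ_{j≠i} q_j = 3q_i and 296 = 5q_i, giving q_i = 296/5.
Price P = 329 - 1184/5 = 461/5.
Vertex's profit: (461/5 - 33)·(296/5) - 3387 = 117.6400.

117.64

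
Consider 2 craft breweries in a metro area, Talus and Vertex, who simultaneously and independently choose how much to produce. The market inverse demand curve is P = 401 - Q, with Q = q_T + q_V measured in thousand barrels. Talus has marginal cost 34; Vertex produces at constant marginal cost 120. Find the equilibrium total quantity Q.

Talus's profit: π_T = (401 - Q)q_T - (34q_T). Setting ∂π_T/∂q_T = 0: 367 - 2q_T - (q_V) = 0.
Vertex's profit: π_V = (401 - Q)q_V - (120q_V). Setting ∂π_V/∂q_V = 0: 281 - 2q_V - (q_T) = 0.
Best responses: q_T = (367 - q_V)/2, q_V = (281 - q_T)/2.
Solving the pair: q_T = 151, q_V = 65.
Total output Q = 151 + 65 = 216.

216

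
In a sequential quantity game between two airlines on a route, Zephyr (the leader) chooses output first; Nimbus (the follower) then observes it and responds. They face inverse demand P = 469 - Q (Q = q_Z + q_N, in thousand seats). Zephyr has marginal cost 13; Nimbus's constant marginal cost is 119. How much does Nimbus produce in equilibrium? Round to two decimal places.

Solve by backward induction. Given q_Z, the follower Nimbus maximises π_N = (469 - q_Z - q_N)q_N - 119q_N.
∂π_N/∂q_N = 350 - q_Z - 2q_N = 0 gives the reaction function q_N = (350 - q_Z)/2.
The leader anticipates this reaction. Substituting into P = 469 - Q gives P = 294 - (1/2)q_Z, so π_Z = (294 - (1/2)q_Z)q_Z - 13q_Z.
The leader's first-order condition 281 - q_Z = 0 yields q_Z = 281.
Then q_N = (350 - 281)/2 = 69/2.

34.50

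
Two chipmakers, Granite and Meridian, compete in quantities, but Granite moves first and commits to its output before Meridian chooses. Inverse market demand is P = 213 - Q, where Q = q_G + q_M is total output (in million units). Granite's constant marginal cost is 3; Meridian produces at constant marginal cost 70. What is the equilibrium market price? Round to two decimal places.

The follower Meridian best-responds to any q_G: π_M = (213 - Q)q_M - 70q_M.
Setting the follower's marginal profit to zero, 143 - q_G - 2q_M = 0, i.e. q_M = (143 - q_G)/2.
The leader anticipates this reaction. Substituting into P = 213 - Q gives P = 283/2 - (1/2)q_G, so π_G = (283/2 - (1/2)q_G)q_G - 3q_G.
The leader's first-order condition 277/2 - q_G = 0 yields q_G = 277/2.
Then q_M = (143 - 277/2)/2 = 9/4.
Total output Q = 563/4, so price P = 213 - 563/4 = 289/4.

72.25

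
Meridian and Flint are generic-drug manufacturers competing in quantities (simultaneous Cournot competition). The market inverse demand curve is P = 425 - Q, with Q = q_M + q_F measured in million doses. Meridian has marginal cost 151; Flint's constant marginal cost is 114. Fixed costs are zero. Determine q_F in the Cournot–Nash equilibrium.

Meridian's profit: π_M = (425 - Q)q_M - (151q_M). Setting ∂π_M/∂q_M = 0: 274 - 2q_M - (q_F) = 0.
Flint's first-order condition: 311 - 2q_F - (q_M) = 0.
Rearranging gives the reaction functions q_M = (274 - q_F)/2 and q_F = (311 - q_M)/2.
Solving the pair: q_M = 79, q_F = 116.

116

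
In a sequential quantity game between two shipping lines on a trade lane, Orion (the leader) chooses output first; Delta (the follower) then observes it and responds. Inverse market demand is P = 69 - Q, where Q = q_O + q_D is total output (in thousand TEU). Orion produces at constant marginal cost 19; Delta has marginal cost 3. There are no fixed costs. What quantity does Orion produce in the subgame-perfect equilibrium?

17

Solve by backward induction. Given q_O, the follower Delta maximises π_D = (69 - q_O - q_D)q_D - 3q_D.
Setting the follower's marginal profit to zero, 66 - q_O - 2q_D = 0, i.e. q_D = (66 - q_O)/2.
Orion substitutes q_D(q_O) into its own profit: π_O = q_O(69 - q_O - (66 - q_O)/2) - 19q_O = (36 - (1/2)q_O)q_O - 19q_O.
Leader FOC: 17 - q_O = 0, so q_O = 17.
Then q_D = (66 - 17)/2 = 49/2.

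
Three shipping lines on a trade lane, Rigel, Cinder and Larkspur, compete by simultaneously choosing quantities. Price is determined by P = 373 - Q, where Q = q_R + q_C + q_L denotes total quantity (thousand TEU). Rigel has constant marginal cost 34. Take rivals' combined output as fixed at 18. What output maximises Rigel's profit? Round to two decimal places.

160.50

With rivals' combined output fixed at 18, Rigel's profit is π_R = (373 - 18 - q_R)q_R - (34q_R) = (355 - q_R)q_R - (34q_R).
∂π_R/∂q_R = 321 - 2q_R = 0, so q_R = 321/2.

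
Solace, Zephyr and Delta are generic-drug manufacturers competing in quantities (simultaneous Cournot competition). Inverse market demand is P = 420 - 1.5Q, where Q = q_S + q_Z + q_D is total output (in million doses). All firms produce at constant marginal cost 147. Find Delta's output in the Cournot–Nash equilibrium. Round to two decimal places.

45.50

A representative firm's profit is π_i = q_i(420 - 1.5Q) - 147q_i.
Setting ∂π_i/∂q_i = 0 with rivals' quantities fixed: 273 - 3q_i - (3/2)·Σ_{j≠i} q_j = 0.
By symmetry each firm produces the same amount; substituting Σ_{j≠i} q_j = 2q_i yields q_i = 273/6 = 91/2.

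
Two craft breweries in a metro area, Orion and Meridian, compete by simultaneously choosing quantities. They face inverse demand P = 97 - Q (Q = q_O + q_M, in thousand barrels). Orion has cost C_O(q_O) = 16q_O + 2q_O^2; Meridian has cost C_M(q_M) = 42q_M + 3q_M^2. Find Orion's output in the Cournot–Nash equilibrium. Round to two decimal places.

12.62

Orion's profit: π_O = (97 - Q)q_O - (16q_O + 2q_O²). Setting ∂π_O/∂q_O = 0: 81 - 6q_O - (q_M) = 0.
Meridian's first-order condition: 55 - 8q_M - (q_O) = 0.
So q_O = (81 - q_M)/6 and q_M = (55 - q_O)/8.
Solving the pair: q_O = 593/47, q_M = 249/47.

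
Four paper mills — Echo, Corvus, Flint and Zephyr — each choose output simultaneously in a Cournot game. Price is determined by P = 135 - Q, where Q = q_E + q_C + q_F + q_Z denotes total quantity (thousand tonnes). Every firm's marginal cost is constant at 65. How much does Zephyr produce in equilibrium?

Each firm earns π_i = (135 - Q)q_i - 65q_i.
Setting ∂π_i/∂q_i = 0 with rivals' quantities fixed: 70 - 2q_i - Σ_{j≠i} q_j = 0.
By symmetry each firm produces the same amount; substituting Σ_{j≠i} q_j = 3q_i yields q_i = 70/5 = 14.

14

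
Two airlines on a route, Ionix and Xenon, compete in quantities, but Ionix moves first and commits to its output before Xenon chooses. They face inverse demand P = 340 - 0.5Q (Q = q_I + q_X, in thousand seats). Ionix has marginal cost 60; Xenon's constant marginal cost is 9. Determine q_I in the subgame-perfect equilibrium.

229

Solve by backward induction. Given q_I, the follower Xenon maximises π_X = (340 - (1/2)q_I - (1/2)q_X)q_X - 9q_X.
Follower FOC: 331 - (1/2)q_I - q_X = 0, so q_X(q_I) = (331 - (1/2)q_I).
Ionix substitutes q_X(q_I) into its own profit: π_I = q_I(340 - (1/2)q_I - (331 - (1/2)q_I)/2) - 60q_I = (349/2 - (1/4)q_I)q_I - 60q_I.
Leader FOC: 229/2 - (1/2)q_I = 0, so q_I = 229.
Then q_X = (331 - (1/2)·229) = 433/2.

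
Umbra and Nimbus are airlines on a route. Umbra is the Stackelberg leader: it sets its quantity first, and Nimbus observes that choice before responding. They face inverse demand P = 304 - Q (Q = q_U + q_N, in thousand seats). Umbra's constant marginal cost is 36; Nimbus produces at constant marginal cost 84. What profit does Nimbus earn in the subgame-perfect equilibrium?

961

Solve by backward induction. Given q_U, the follower Nimbus maximises π_N = (304 - q_U - q_N)q_N - 84q_N.
∂π_N/∂q_N = 220 - q_U - 2q_N = 0 gives the reaction function q_N = (220 - q_U)/2.
Umbra substitutes q_N(q_U) into its own profit: π_U = q_U(304 - q_U - (220 - q_U)/2) - 36q_U = (194 - (1/2)q_U)q_U - 36q_U.
Maximising: ∂π_U/∂q_U = 158 - q_U = 0, giving q_U = 158.
Then q_N = (220 - 158)/2 = 31.
Price P = 304 - 189 = 115.
Nimbus's profit: (115 - 84)·31 = 961.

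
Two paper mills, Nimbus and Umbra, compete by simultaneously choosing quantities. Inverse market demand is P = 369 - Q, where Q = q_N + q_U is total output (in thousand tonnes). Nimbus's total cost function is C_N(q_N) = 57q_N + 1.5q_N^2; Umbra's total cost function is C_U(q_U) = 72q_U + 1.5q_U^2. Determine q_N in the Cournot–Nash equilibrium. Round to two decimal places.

52.63

Nimbus's profit: π_N = (369 - Q)q_N - (57q_N + (3/2)q_N²). Setting ∂π_N/∂q_N = 0: 312 - 5q_N - (q_U) = 0.
Umbra's first-order condition: 297 - 5q_U - (q_N) = 0.
Best responses: q_N = (312 - q_U)/5, q_U = (297 - q_N)/5.
Solving the pair: q_N = 421/8, q_U = 391/8.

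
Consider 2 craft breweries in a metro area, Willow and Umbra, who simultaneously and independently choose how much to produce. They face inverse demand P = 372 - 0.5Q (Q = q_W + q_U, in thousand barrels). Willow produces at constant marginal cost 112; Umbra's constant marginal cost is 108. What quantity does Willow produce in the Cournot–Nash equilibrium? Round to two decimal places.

Willow's profit: π_W = (372 - 0.5Q)q_W - (112q_W). Setting ∂π_W/∂q_W = 0: 260 - q_W - (1/2)(q_U) = 0.
Umbra's first-order condition: 264 - q_U - (1/2)(q_W) = 0.
Best responses: q_W = (260 - (1/2)q_U), q_U = (264 - (1/2)q_W).
Substituting one into the other gives q_W = 512/3 and q_U = 536/3.

170.67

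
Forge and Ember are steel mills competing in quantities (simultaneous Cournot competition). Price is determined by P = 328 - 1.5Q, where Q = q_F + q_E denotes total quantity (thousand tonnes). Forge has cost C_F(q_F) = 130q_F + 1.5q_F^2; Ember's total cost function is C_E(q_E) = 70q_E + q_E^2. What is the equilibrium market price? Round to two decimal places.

227.78

Forge's profit: π_F = (328 - 1.5Q)q_F - (130q_F + (3/2)q_F²). Setting ∂π_F/∂q_F = 0: 198 - 6q_F - (3/2)(q_E) = 0.
Ember's first-order condition: 258 - 5q_E - (3/2)(q_F) = 0.
Rearranging gives the reaction functions q_F = (198 - (3/2)q_E)/6 and q_E = (258 - (3/2)q_F)/5.
Substituting one into the other gives q_F = 804/37 and q_E = 1668/37.
Total output Q = 66.8108, so price P = 328 - (3/2)·66.8108 = 227.7838.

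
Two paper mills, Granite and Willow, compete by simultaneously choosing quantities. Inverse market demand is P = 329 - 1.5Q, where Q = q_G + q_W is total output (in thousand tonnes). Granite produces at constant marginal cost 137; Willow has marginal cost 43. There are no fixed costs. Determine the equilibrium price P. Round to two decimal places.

169.67

Granite's profit: π_G = (329 - 1.5Q)q_G - (137q_G). Setting ∂π_G/∂q_G = 0: 192 - 3q_G - (3/2)(q_W) = 0.
Willow's first-order condition: 286 - 3q_W - (3/2)(q_G) = 0.
Best responses: q_G = (192 - (3/2)q_W)/3, q_W = (286 - (3/2)q_G)/3.
Substituting one into the other gives q_G = 196/9 and q_W = 760/9.
Total output Q = 956/9, so price P = 329 - (3/2)·(956/9) = 509/3.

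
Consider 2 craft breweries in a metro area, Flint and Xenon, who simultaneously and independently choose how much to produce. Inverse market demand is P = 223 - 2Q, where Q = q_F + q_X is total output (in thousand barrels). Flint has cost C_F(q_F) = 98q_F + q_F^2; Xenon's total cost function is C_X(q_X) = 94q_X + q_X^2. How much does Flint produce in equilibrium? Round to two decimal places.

15.38

Flint's profit: π_F = (223 - 2Q)q_F - (98q_F + q_F²). Setting ∂π_F/∂q_F = 0: 125 - 6q_F - 2(q_X) = 0.
Xenon's profit: π_X = (223 - 2Q)q_X - (94q_X + q_X²). Setting ∂π_X/∂q_X = 0: 129 - 6q_X - 2(q_F) = 0.
So q_F = (125 - 2q_X)/6 and q_X = (129 - 2q_F)/6.
Substituting one into the other gives q_F = 123/8 and q_X = 131/8.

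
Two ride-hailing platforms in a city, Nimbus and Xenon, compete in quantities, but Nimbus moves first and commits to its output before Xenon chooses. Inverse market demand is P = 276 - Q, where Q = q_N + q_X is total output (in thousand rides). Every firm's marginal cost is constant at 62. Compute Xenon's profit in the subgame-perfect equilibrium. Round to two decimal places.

The follower Xenon best-responds to any q_N: π_X = (276 - Q)q_X - 62q_X.
Setting the follower's marginal profit to zero, 214 - q_N - 2q_X = 0, i.e. q_X = (214 - q_N)/2.
Nimbus substitutes q_X(q_N) into its own profit: π_N = q_N(276 - q_N - (214 - q_N)/2) - 62q_N = (169 - (1/2)q_N)q_N - 62q_N.
Maximising: ∂π_N/∂q_N = 107 - q_N = 0, giving q_N = 107.
Then q_X = (214 - 107)/2 = 107/2.
Price P = 276 - 321/2 = 231/2.
Xenon's profit: (231/2 - 62)·(107/2) = 2862.2500.

2862.25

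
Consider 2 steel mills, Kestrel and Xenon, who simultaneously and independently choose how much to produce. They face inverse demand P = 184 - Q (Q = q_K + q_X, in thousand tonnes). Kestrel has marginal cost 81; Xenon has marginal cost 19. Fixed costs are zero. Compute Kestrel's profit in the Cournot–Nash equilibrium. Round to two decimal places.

Kestrel's profit: π_K = (184 - Q)q_K - (81q_K). Setting ∂π_K/∂q_K = 0: 103 - 2q_K - (q_X) = 0.
Xenon's profit: π_X = (184 - Q)q_X - (19q_X). Setting ∂π_X/∂q_X = 0: 165 - 2q_X - (q_K) = 0.
Best responses: q_K = (103 - q_X)/2, q_X = (165 - q_K)/2.
Solving the pair: q_K = 41/3, q_X = 227/3.
Price P = 184 - 268/3 = 284/3.
Kestrel's profit: (284/3 - 81)·(41/3) = 1681/9.

186.78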